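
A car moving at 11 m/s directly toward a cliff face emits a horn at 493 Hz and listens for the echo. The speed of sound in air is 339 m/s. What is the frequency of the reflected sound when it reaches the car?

The cliff face receives the sound from a moving source: f₁ = f₀ · v/(v − v_e) = 493 × 339/328 ≈ 510 Hz.
On the return leg the car is a moving observer: f₂ = f₁ · (v + v_e)/v = 510 × 350/339 ≈ 526 Hz.

526 Hz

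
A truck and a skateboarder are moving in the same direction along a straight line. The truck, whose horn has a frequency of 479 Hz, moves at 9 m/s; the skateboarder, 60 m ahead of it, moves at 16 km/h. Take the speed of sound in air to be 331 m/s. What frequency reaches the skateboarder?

486 Hz

16 km/h = 4.444 m/s.
The skateboarder is ahead, so the truck is moving toward it while the skateboarder is moving away from the truck.
General Doppler shift: f' = f · (v − v_o)/(v − v_s).
f' = 479 × (331 − 4.444)/(331 − 9) = 479 × 326.56/322 ≈ 486 Hz.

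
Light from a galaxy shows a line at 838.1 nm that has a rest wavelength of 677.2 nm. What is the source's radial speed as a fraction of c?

0.210c

λ'/λ₀ = 1.2376 > 1 (redshift), so the source is receding.
λ'/λ₀ = √((1 + β)/(1 − β)) for a receding source ⇒ β = (r² − 1)/(r² + 1) with r = λ'/λ₀.
β = (1.5316 − 1)/(1.5316 + 1) ≈ 0.210.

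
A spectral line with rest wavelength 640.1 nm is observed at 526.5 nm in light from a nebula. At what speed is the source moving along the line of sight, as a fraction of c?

λ'/λ₀ = 0.8225 < 1 (blueshift), so the source is approaching.
λ'/λ₀ = √((1 − β)/(1 + β)) for an approaching source ⇒ β = (1 − r²)/(1 + r²) with r = λ'/λ₀.
β = (1 − 0.6766)/(1 + 0.6766) ≈ 0.193.

0.193c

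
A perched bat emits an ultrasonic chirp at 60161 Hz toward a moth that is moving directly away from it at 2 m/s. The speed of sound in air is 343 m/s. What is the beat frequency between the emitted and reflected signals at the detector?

698 Hz

At the moth (a moving observer), f₁ = f₀ · (v − u)/v = 60161 × 341/343 ≈ 59810 Hz.
On reflection it acts as a source moving away from the stationary detector: f₂ = f₁ · v/(v + u) = 59810 × 343/345 ≈ 59463 Hz.
Beat frequency: |f₂ − f₀| = 2u·f₀/(v + u) = 2 × 2 × 60161/345 ≈ 698 Hz.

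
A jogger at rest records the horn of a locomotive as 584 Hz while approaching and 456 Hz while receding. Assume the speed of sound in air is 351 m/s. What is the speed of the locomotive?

f₁/f₂ = (v + v_s)/(v − v_s), so v_s = v · (f₁ − f₂)/(f₁ + f₂).
v_s = 351 × (584 − 456)/(584 + 456) = 351 × 128/1040 ≈ 43 m/s.

43 m/s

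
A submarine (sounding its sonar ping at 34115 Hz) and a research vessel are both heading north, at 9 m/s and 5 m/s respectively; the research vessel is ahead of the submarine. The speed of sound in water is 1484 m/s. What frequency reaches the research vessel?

34208 Hz

The research vessel is ahead, so the submarine is moving toward it while the research vessel is moving away from the submarine.
General Doppler shift: f' = f · (v − v_o)/(v − v_s).
f' = 34115 × (1484 − 5)/(1484 − 9) = 34115 × 1479/1475 ≈ 34208 Hz.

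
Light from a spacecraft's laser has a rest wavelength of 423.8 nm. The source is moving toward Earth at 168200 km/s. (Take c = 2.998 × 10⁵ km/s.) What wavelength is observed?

224.7 nm

β = v/c = 168200/299800 = 0.5610.
Relativistic Doppler for wavelength: λ' = λ₀ · √((1 − β)/(1 + β)).
λ' = 423.8 × √(0.4390/1.5610) = 423.8 × 0.53028 ≈ 224.7 nm.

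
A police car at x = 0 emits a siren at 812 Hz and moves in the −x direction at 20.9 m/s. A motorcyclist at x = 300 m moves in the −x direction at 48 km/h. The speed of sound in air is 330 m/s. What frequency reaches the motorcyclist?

794 Hz

48 km/h = 13.33 m/s.
The observer lies on the +x side, so the source is heading away from the observer and the observer is heading toward the source.
General Doppler shift: f' = f · (v + v_o)/(v + v_s).
f' = 812 × (330 + 13.33)/(330 + 20.9) = 812 × 343.33/350.9 ≈ 794 Hz.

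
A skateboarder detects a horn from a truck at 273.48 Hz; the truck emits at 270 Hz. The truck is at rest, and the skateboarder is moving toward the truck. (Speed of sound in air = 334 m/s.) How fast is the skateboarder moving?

4.3 m/s

f' = f · (v + v_o)/v ⇒ v_o = v · |f'/f − 1|.
v_o = 334 × |273.48/270 − 1| = 334 × 0.01289 ≈ 4.3 m/s.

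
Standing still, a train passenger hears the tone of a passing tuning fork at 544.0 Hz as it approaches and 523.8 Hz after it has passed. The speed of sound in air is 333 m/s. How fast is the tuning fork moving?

6.3 m/s

f₁/f₂ = (v + v_s)/(v − v_s), so v_s = v · (f₁ − f₂)/(f₁ + f₂).
v_s = 333 × (544.0 − 523.8)/(544.0 + 523.8) = 333 × 20.2/1067.8 ≈ 6.3 m/s.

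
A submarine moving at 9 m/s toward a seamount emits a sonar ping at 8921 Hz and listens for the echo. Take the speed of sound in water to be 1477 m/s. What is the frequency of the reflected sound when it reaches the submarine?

9030 Hz

The seamount receives the sound from a moving source: f₁ = f₀ · v/(v − v_e) = 8921 × 1477/1468 ≈ 8976 Hz.
On the return leg the submarine is a moving observer: f₂ = f₁ · (v + v_e)/v = 8976 × 1486/1477 ≈ 9030 Hz.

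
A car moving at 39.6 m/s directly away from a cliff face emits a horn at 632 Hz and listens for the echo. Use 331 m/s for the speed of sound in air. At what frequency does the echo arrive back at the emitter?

497 Hz

The cliff face receives the sound from a moving source: f₁ = f₀ · v/(v + v_e) = 632 × 331/370.6 ≈ 564 Hz.
On the return leg the car is a moving observer: f₂ = f₁ · (v − v_e)/v = 564 × 291.4/331 ≈ 497 Hz.
Equivalently f₂ = f₀ · (v − v_e)/(v + v_e).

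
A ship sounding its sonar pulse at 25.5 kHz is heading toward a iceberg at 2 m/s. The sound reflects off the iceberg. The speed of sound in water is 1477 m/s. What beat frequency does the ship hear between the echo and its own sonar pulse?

The iceberg receives the sound from a moving source: f₁ = f₀ · v/(v − v_e) = 25.5 × 1477/1475 ≈ 25.5346 kHz.
On the return leg the ship is a moving observer: f₂ = f₁ · (v + v_e)/v = 25.5346 × 1479/1477 ≈ 25.5692 kHz.
Equivalently f₂ = f₀ · (v + v_e)/(v − v_e).
Beat against the emitted tone (with f₀ = 25500 Hz): |f₂ − f₀| = 2v_e·f₀/(v − v_e) = 2 × 2 × 25500/1475 ≈ 69 Hz.

69 Hz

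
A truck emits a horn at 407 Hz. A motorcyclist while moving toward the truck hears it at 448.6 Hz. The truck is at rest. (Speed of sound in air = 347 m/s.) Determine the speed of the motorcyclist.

f' = f · (v + v_o)/v ⇒ v_o = v · |f'/f − 1|.
v_o = 347 × |448.6/407 − 1| = 347 × 0.1022 ≈ 35 m/s.

35 m/s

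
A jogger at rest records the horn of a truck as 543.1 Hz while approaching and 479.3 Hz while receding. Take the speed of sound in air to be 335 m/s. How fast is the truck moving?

f₁/f₂ = (v + v_s)/(v − v_s), so v_s = v · (f₁ − f₂)/(f₁ + f₂).
v_s = 335 × (543.1 − 479.3)/(543.1 + 479.3) = 335 × 63.8/1022.4 ≈ 20.9 m/s.

20.9 m/s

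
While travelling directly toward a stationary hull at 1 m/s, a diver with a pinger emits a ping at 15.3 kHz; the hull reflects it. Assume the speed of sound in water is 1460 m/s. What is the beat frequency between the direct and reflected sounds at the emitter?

The hull receives the sound from a moving source: f₁ = f₀ · v/(v − v_e) = 15.3 × 1460/1459 ≈ 15.3105 kHz.
On the return leg the diver with a pinger is a moving observer: f₂ = f₁ · (v + v_e)/v = 15.3105 × 1461/1460 ≈ 15.3210 kHz.
Equivalently f₂ = f₀ · (v + v_e)/(v − v_e).
Beat against the emitted tone (with f₀ = 15300 Hz): |f₂ − f₀| = 2v_e·f₀/(v − v_e) = 2 × 1 × 15300/1459 ≈ 21.0 Hz.

21.0 Hz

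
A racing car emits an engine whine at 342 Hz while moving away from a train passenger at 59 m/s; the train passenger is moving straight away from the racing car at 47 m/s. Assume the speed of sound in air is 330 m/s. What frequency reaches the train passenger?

With source receding and observer receding, f' = f · (v − v_o)/(v + v_s).
f' = 342 × (330 − 47)/(330 + 59) = 342 × 283/389 ≈ 249 Hz.

249 Hz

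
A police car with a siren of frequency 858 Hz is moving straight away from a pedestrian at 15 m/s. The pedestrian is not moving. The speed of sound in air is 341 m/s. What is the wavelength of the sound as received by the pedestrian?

41.5 cm

With the source moving away from a stationary observer, f' = f · v/(v + v_s).
f' = 858 × 341/(341 + 15) ≈ 822 Hz.
λ' = v/f' = 341/821.848 ≈ 41.5 cm.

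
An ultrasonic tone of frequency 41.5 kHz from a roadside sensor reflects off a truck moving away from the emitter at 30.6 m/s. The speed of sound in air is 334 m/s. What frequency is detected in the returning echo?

At the truck (a moving observer), f₁ = f₀ · (v − u)/v = 41.5 × 303.4/334 ≈ 37.7 kHz.
The reflection then acts as a moving source: f₂ = f₁ · v/(v + u) ≈ 34.5 kHz.

34.5 kHz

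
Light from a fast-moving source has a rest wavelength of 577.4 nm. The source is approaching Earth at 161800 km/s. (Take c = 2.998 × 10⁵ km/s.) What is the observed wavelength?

315.7 nm

β = v/c = 161800/299800 = 0.5397.
Relativistic Doppler for wavelength: λ' = λ₀ · √((1 − β)/(1 + β)).
λ' = 577.4 × √(0.4603/1.5397) = 577.4 × 0.54677 ≈ 315.7 nm.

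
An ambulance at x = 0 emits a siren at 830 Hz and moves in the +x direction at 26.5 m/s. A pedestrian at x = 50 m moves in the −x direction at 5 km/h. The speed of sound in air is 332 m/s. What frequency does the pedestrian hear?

906 Hz

5 km/h = 1.389 m/s.
The observer lies on the +x side, so the source is heading toward the observer and the observer is heading toward the source.
With source approaching and observer approaching, f' = f · (v + v_o)/(v − v_s).
f' = 830 × (332 + 1.389)/(332 − 26.5) = 830 × 333.39/305.5 ≈ 906 Hz.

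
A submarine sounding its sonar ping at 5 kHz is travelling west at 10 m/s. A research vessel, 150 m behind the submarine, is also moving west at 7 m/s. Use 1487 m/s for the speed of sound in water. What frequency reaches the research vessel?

The research vessel is behind, so the submarine is moving away from it while the research vessel is moving toward the submarine.
General Doppler shift: f' = f · (v + v_o)/(v + v_s).
f' = 5 × (1487 + 7)/(1487 + 10) = 5 × 1494/1497 ≈ 4.99 kHz.

4.99 kHz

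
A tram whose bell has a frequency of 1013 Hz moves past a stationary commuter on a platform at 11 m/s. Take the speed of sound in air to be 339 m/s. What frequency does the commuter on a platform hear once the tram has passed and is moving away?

981 Hz

Receding: f₂ = f · v/(v + v_s) = 1013 × 339/350 ≈ 981 Hz.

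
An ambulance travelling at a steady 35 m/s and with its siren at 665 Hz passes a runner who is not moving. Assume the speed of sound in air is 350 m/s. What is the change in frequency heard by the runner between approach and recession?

Approaching: f₁ = f · v/(v − v_s) = 665 × 350/315 ≈ 739 Hz.
Receding: f₂ = f · v/(v + v_s) = 665 × 350/385 ≈ 605 Hz.
Drop: f₁ − f₂ = 2f·v·v_s/(v² − v_s²) = 2 × 665 × 350 × 35/(350² − 35²) ≈ 134 Hz.

134 Hz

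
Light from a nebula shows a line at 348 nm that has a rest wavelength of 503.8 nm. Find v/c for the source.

λ'/λ₀ = 0.6908 < 1 (blueshift), so the source is approaching.
λ'/λ₀ = √((1 − β)/(1 + β)) for an approaching source ⇒ β = (1 − r²)/(1 + r²) with r = λ'/λ₀.
β = (1 − 0.4771)/(1 + 0.4771) ≈ 0.354.

0.354c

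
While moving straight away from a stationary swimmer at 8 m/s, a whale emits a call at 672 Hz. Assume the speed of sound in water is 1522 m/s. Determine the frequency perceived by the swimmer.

668 Hz

With the source moving away from a stationary observer, f' = f · v/(v + v_s).
f' = 672 × 1522/(1522 + 8) = 672 × 1522/1530 ≈ 668 Hz.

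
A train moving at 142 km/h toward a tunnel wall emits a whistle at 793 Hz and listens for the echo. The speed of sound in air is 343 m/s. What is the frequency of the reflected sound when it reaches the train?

142 km/h = 39.44 m/s.
The tunnel wall receives the sound from a moving source: f₁ = f₀ · v/(v − v_e) = 793 × 343/303.56 ≈ 896 Hz.
On the return leg the train is a moving observer: f₂ = f₁ · (v + v_e)/v = 896 × 382.44/343 ≈ 999 Hz.
Equivalently f₂ = f₀ · (v + v_e)/(v − v_e).

999 Hz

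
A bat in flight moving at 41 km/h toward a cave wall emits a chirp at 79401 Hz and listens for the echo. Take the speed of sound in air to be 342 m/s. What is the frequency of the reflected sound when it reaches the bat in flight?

41 km/h = 11.39 m/s.
The cave wall receives the sound from a moving source: f₁ = f₀ · v/(v − v_e) = 79401 × 342/330.61 ≈ 82136 Hz.
On the return leg the bat in flight is a moving observer: f₂ = f₁ · (v + v_e)/v = 82136 × 353.39/342 ≈ 84871 Hz.

84871 Hz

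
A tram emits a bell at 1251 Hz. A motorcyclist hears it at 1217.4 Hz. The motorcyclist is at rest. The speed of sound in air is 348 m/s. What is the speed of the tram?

f' < f, so the tram is receding.
f' = f · v/(v + v_s) ⇒ v_s = v · |1 − f/f'|.
v_s = 348 × |1 − 1251/1217.4| = 348 × 0.0276 ≈ 9.6 m/s.

9.6 m/s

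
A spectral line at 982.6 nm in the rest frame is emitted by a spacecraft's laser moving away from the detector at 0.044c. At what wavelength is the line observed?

Relativistic Doppler for wavelength: λ' = λ₀ · √((1 + β)/(1 − β)).
λ' = 982.6 × √(1.0440/0.9560) = 982.6 × 1.04501 ≈ 1026.8 nm.

1026.8 nm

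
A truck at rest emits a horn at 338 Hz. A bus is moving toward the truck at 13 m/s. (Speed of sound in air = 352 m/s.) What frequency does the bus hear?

350 Hz

Only the observer moves, toward the source, so f' = f · (v + v_o)/v.
f' = 338 × (352 + 13)/352 = 338 × 365/352 ≈ 350 Hz.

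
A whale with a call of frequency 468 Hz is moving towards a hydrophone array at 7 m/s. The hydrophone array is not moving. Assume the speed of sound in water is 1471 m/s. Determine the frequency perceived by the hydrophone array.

Moving source, stationary observer: f' = f · v/(v − v_s) since the source is approaching.
f' = 468 × 1471/(1471 − 7) = 468 × 1471/1464 ≈ 470 Hz.

470 Hz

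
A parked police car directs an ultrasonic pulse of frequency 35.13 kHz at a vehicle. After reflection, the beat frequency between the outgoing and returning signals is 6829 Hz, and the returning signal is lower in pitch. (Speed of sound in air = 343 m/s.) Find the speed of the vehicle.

Double Doppler shift off a moving reflector: f₂ = f₀ · (v + u)/(v − u) (u > 0 toward emitter).
Returning signal is lower, so f₂ = f₀ − Δf = 35130 − 6829 = 28301 Hz.
Rearranging, u = v · (f₂ − f₀)/(f₂ + f₀) = 343 × -6829/63431 ≈ -37 m/s.
So the vehicle is moving at 37 m/s away from the emitter.

37 m/s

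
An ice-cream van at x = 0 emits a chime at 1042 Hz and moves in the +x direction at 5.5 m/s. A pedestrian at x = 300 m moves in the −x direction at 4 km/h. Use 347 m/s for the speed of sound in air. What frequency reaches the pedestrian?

1062 Hz

4 km/h = 1.111 m/s.
The observer lies on the +x side, so the source is heading toward the observer and the observer is heading toward the source.
Both move, so f' = f · (v + v_o)/(v − v_s).
f' = 1042 × (347 + 1.111)/(347 − 5.5) = 1042 × 348.11/341.5 ≈ 1062 Hz.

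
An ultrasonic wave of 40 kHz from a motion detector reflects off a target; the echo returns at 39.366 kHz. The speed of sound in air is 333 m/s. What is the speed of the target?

2.66 m/s

Double Doppler shift off a moving reflector: f₂ = f₀ · (v + u)/(v − u) (u > 0 toward emitter).
Rearranging, u = v · (f₂ − f₀)/(f₂ + f₀) = 333 × -0.634/79.366 ≈ -2.66 m/s.
So the target is moving at 2.66 m/s away from the emitter.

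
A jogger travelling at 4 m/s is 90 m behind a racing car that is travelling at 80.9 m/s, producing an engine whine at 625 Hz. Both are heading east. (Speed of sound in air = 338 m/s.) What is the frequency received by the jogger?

510 Hz

The jogger is behind, so the racing car is moving away from it while the jogger is moving toward the racing car.
Both move, so f' = f · (v + v_o)/(v + v_s).
f' = 625 × (338 + 4)/(338 + 80.9) = 625 × 342/418.9 ≈ 510 Hz.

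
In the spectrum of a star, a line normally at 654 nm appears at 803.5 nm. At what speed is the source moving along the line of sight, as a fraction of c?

0.203c

λ'/λ₀ = 1.2286 > 1 (redshift), so the source is receding.
λ'/λ₀ = √((1 + β)/(1 − β)) for a receding source ⇒ β = (r² − 1)/(r² + 1) with r = λ'/λ₀.
β = (1.5094 − 1)/(1.5094 + 1) ≈ 0.203.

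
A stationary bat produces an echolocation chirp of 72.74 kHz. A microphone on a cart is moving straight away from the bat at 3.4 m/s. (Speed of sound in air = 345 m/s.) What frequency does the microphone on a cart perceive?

Only the observer moves, away from the source, so f' = f · (v − v_o)/v.
f' = 72.74 × (345 − 3.4)/345 = 72.74 × 341.6/345 ≈ 72.0 kHz.

72.0 kHz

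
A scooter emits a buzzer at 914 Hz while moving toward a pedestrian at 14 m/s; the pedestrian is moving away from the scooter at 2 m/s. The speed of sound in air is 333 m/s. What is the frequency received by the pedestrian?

General Doppler shift: f' = f · (v − v_o)/(v − v_s).
f' = 914 × (333 − 2)/(333 − 14) = 914 × 331/319 ≈ 948 Hz.

948 Hz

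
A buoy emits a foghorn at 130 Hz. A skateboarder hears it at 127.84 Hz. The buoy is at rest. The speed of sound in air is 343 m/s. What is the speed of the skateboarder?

f' < f, so the skateboarder is receding.
f' = f · (v − v_o)/v ⇒ v_o = v · |f'/f − 1|.
v_o = 343 × |127.84/130 − 1| = 343 × 0.01662 ≈ 5.7 m/s.

5.7 m/s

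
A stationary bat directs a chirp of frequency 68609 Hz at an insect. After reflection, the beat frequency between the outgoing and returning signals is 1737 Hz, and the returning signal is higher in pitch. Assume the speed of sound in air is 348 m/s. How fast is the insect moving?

Double Doppler shift off a moving reflector: f₂ = f₀ · (v + u)/(v − u) (u > 0 toward emitter).
Returning signal is higher, so f₂ = f₀ + Δf = 68609 + 1737 = 70346 Hz.
Rearranging, u = v · (f₂ − f₀)/(f₂ + f₀) = 348 × 1737/138955 ≈ 4.4 m/s.
So the insect is moving at 4.4 m/s toward the emitter.

4.4 m/s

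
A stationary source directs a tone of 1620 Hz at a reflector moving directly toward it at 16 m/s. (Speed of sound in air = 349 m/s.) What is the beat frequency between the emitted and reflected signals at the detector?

156 Hz

At the reflector (a moving observer), f₁ = f₀ · (v + u)/v = 1620 × 365/349 ≈ 1694.3 Hz.
On reflection it acts as a source moving toward the stationary detector: f₂ = f₁ · v/(v − u) = 1694.3 × 349/333 ≈ 1775.7 Hz.
Beat frequency: |f₂ − f₀| = 2u·f₀/(v − u) = 2 × 16 × 1620/333 ≈ 156 Hz.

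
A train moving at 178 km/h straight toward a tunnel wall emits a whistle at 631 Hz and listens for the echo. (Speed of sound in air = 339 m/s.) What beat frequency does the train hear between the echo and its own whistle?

178 km/h = 49.44 m/s.
The tunnel wall receives the sound from a moving source: f₁ = f₀ · v/(v − v_e) = 631 × 339/289.56 ≈ 739 Hz.
On the return leg the train is a moving observer: f₂ = f₁ · (v + v_e)/v = 739 × 388.44/339 ≈ 846 Hz.
Beat against the emitted tone: |f₂ − f₀| = 2v_e·f₀/(v − v_e) = 2 × 49.44 × 631/289.56 ≈ 215 Hz.

215 Hz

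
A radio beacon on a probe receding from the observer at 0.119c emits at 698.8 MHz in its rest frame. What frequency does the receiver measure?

Relativistic Doppler for frequency: f' = f₀ · √((1 − β)/(1 + β)).
f' = 698.8 × √(0.8810/1.1190) = 698.8 × 0.88730 ≈ 620.0 MHz.

620.0 MHz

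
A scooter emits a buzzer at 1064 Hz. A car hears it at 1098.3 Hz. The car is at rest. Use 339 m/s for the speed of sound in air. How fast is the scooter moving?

f' > f, so the scooter is approaching.
f' = f · v/(v − v_s) ⇒ v_s = v · |1 − f/f'|.
v_s = 339 × |1 − 1064/1098.3| = 339 × 0.03123 ≈ 10.6 m/s.

10.6 m/s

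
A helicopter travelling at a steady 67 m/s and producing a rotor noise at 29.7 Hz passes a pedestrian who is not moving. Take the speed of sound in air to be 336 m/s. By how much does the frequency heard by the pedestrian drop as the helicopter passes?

12.3 Hz

Approaching: f₁ = f · v/(v − v_s) = 29.7 × 336/269 ≈ 37.1 Hz.
Receding: f₂ = f · v/(v + v_s) = 29.7 × 336/403 ≈ 24.8 Hz.
Drop: f₁ − f₂ = 2f·v·v_s/(v² − v_s²) = 2 × 29.7 × 336 × 67/(336² − 67²) ≈ 12.3 Hz.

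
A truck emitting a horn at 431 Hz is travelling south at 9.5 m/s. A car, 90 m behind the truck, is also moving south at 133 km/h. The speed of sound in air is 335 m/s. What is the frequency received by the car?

133 km/h = 36.94 m/s.
The car is behind, so the truck is moving away from it while the car is moving toward the truck.
Both move, so f' = f · (v + v_o)/(v + v_s).
f' = 431 × (335 + 36.94)/(335 + 9.5) = 431 × 371.94/344.5 ≈ 465 Hz.

465 Hz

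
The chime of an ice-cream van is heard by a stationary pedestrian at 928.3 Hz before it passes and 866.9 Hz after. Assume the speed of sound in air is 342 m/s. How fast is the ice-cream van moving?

11.7 m/s

f₁/f₂ = (v + v_s)/(v − v_s), so v_s = v · (f₁ − f₂)/(f₁ + f₂).
v_s = 342 × (928.3 − 866.9)/(928.3 + 866.9) = 342 × 61.4/1795.2 ≈ 11.7 m/s.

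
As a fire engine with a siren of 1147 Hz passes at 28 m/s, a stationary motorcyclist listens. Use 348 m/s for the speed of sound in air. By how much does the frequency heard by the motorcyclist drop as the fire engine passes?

Approaching: f₁ = f · v/(v − v_s) = 1147 × 348/320 ≈ 1247 Hz.
Receding: f₂ = f · v/(v + v_s) = 1147 × 348/376 ≈ 1062 Hz.
Drop: f₁ − f₂ = 2f·v·v_s/(v² − v_s²) = 2 × 1147 × 348 × 28/(348² − 28²) ≈ 186 Hz.

186 Hz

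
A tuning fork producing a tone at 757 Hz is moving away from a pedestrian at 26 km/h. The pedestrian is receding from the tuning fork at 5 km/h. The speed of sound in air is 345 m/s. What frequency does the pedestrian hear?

26 km/h = 7.222 m/s; 5 km/h = 1.389 m/s.
General Doppler shift: f' = f · (v − v_o)/(v + v_s).
f' = 757 × (345 − 1.389)/(345 + 7.222) = 757 × 343.61/352.22 ≈ 738 Hz.

738 Hz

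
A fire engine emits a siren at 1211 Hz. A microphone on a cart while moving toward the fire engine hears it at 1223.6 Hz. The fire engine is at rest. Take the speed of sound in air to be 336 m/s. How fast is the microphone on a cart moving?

f' = f · (v + v_o)/v ⇒ v_o = v · |f'/f − 1|.
v_o = 336 × |1223.6/1211 − 1| = 336 × 0.0104 ≈ 3.5 m/s.

3.5 m/s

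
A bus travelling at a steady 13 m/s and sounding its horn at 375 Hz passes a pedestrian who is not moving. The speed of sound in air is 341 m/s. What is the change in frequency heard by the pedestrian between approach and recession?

Approaching: f₁ = f · v/(v − v_s) = 375 × 341/328 ≈ 389.9 Hz.
Receding: f₂ = f · v/(v + v_s) = 375 × 341/354 ≈ 361.2 Hz.
Drop: f₁ − f₂ = 2f·v·v_s/(v² − v_s²) = 2 × 375 × 341 × 13/(341² − 13²) ≈ 28.6 Hz.

28.6 Hz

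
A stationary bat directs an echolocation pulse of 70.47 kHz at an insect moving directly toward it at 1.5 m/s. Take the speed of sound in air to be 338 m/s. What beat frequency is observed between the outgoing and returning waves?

The insect first receives the wave as a moving observer: f₁ = f₀ · (v + u)/v = 70.47 × (338 + 1.5)/338 ≈ 70.783 kHz.
The reflection then acts as a moving source: f₂ = f₁ · v/(v − u) ≈ 71.098 kHz.
Equivalently f₂ = f₀ · (v + u)/(v − u).
Beat frequency (with f₀ = 70470 Hz): |f₂ − f₀| = 2u·f₀/(v − u) = 2 × 1.5 × 70470/336.5 ≈ 628 Hz.

628 Hz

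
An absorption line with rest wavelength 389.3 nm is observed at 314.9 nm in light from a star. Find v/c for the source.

0.209

λ'/λ₀ = 0.8089 < 1 (blueshift), so the source is approaching.
λ'/λ₀ = √((1 − β)/(1 + β)) for an approaching source ⇒ β = (1 − r²)/(1 + r²) with r = λ'/λ₀.
β = (1 − 0.6543)/(1 + 0.6543) ≈ 0.209.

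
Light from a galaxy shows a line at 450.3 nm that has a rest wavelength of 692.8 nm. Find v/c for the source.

λ'/λ₀ = 0.6500 < 1 (blueshift), so the source is approaching.
λ'/λ₀ = √((1 − β)/(1 + β)) for an approaching source ⇒ β = (1 − r²)/(1 + r²) with r = λ'/λ₀.
β = (1 − 0.4225)/(1 + 0.4225) ≈ 0.406.

0.406c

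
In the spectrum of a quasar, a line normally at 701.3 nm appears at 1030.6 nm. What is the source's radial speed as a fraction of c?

λ'/λ₀ = 1.4696 > 1 (redshift), so the source is receding.
λ'/λ₀ = √((1 + β)/(1 − β)) for a receding source ⇒ β = (r² − 1)/(r² + 1) with r = λ'/λ₀.
β = (2.1596 − 1)/(2.1596 + 1) ≈ 0.367.

0.367c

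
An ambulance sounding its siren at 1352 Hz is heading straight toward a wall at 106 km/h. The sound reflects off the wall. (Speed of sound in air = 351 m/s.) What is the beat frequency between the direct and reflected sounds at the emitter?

106 km/h = 29.44 m/s.
The wall receives the sound from a moving source: f₁ = f₀ · v/(v − v_e) = 1352 × 351/321.56 ≈ 1476 Hz.
On the return leg the ambulance is a moving observer: f₂ = f₁ · (v + v_e)/v = 1476 × 380.44/351 ≈ 1600 Hz.
Equivalently f₂ = f₀ · (v + v_e)/(v − v_e).
Beat against the emitted tone: |f₂ − f₀| = 2v_e·f₀/(v − v_e) = 2 × 29.44 × 1352/321.56 ≈ 248 Hz.

248 Hz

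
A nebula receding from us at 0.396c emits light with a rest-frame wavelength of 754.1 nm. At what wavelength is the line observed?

1146.4 nm

Relativistic Doppler for wavelength: λ' = λ₀ · √((1 + β)/(1 − β)).
λ' = 754.1 × √(1.3960/0.6040) = 754.1 × 1.52028 ≈ 1146.4 nm.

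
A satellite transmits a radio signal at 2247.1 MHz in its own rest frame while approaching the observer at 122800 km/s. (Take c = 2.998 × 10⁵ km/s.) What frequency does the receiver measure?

β = v/c = 122800/299800 = 0.4096.
Relativistic Doppler for frequency: f' = f₀ · √((1 + β)/(1 − β)).
f' = 2247.1 × √(1.4096/0.5904) = 2247.1 × 1.54518 ≈ 3472.2 MHz.

3472.2 MHz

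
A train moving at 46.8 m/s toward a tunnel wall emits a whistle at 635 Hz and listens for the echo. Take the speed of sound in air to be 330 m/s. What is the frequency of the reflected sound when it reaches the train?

The tunnel wall receives the sound from a moving source: f₁ = f₀ · v/(v − v_e) = 635 × 330/283.2 ≈ 740 Hz.
On the return leg the train is a moving observer: f₂ = f₁ · (v + v_e)/v = 740 × 376.8/330 ≈ 845 Hz.
Equivalently f₂ = f₀ · (v + v_e)/(v − v_e).

845 Hz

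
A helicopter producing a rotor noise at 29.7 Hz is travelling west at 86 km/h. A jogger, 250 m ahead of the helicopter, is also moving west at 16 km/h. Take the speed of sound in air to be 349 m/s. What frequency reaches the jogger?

86 km/h = 23.89 m/s; 16 km/h = 4.444 m/s.
The jogger is ahead, so the helicopter is moving toward it while the jogger is moving away from the helicopter.
With source approaching and observer receding, f' = f · (v − v_o)/(v − v_s).
f' = 29.7 × (349 − 4.444)/(349 − 23.89) = 29.7 × 344.56/325.11 ≈ 31.5 Hz.

31.5 Hz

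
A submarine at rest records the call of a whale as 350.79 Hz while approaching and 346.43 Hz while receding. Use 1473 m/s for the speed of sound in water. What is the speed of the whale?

9.2 m/s

f₁/f₂ = (v + v_s)/(v − v_s), so v_s = v · (f₁ − f₂)/(f₁ + f₂).
v_s = 1473 × (350.79 − 346.43)/(350.79 + 346.43) = 1473 × 4.36/697.22 ≈ 9.2 m/s.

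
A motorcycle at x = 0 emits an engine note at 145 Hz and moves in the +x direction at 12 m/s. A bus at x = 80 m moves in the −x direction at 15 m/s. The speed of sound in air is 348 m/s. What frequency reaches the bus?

The observer lies on the +x side, so the source is heading toward the observer and the observer is heading toward the source.
Both move, so f' = f · (v + v_o)/(v − v_s).
f' = 145 × (348 + 15)/(348 − 12) = 145 × 363/336 ≈ 157 Hz.

157 Hz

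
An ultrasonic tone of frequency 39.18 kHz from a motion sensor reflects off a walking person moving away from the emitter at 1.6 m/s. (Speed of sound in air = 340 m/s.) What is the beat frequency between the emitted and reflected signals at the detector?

367 Hz

At the walking person (a moving observer), f₁ = f₀ · (v − u)/v = 39.18 × 338.4/340 ≈ 38.996 kHz.
The reflection then acts as a moving source: f₂ = f₁ · v/(v + u) ≈ 38.813 kHz.
Equivalently f₂ = f₀ · (v − u)/(v + u).
Beat frequency (with f₀ = 39180 Hz): |f₂ − f₀| = 2u·f₀/(v + u) = 2 × 1.6 × 39180/341.6 ≈ 367 Hz.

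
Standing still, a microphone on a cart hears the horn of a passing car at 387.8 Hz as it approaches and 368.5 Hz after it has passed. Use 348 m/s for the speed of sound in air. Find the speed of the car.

8.9 m/s

f₁/f₂ = (v + v_s)/(v − v_s), so v_s = v · (f₁ − f₂)/(f₁ + f₂).
v_s = 348 × (387.8 − 368.5)/(387.8 + 368.5) = 348 × 19.3/756.3 ≈ 8.9 m/s.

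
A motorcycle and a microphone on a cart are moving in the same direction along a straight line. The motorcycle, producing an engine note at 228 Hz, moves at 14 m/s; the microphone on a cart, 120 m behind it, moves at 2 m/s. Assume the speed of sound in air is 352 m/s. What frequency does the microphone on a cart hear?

The microphone on a cart is behind, so the motorcycle is moving away from it while the microphone on a cart is moving toward the motorcycle.
General Doppler shift: f' = f · (v + v_o)/(v + v_s).
f' = 228 × (352 + 2)/(352 + 14) = 228 × 354/366 ≈ 221 Hz.

221 Hz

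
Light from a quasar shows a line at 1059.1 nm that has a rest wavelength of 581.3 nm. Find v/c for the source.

λ'/λ₀ = 1.8220 > 1 (redshift), so the source is receding.
λ'/λ₀ = √((1 + β)/(1 − β)) for a receding source ⇒ β = (r² − 1)/(r² + 1) with r = λ'/λ₀.
β = (3.3195 − 1)/(3.3195 + 1) ≈ 0.537.

0.537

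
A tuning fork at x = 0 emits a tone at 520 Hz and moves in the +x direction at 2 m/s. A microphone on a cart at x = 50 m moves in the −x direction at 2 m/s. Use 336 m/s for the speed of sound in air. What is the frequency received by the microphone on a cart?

526 Hz

The observer lies on the +x side, so the source is heading toward the observer and the observer is heading toward the source.
Both move, so f' = f · (v + v_o)/(v − v_s).
f' = 520 × (336 + 2)/(336 − 2) = 520 × 338/334 ≈ 526 Hz.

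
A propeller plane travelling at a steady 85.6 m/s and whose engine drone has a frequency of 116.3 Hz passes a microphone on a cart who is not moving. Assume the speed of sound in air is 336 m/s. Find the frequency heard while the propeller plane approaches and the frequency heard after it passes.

156 Hz approaching; 93 Hz receding

Approaching: f₁ = f · v/(v − v_s) = 116.3 × 336/250.4 ≈ 156 Hz.
Receding: f₂ = f · v/(v + v_s) = 116.3 × 336/421.6 ≈ 93 Hz.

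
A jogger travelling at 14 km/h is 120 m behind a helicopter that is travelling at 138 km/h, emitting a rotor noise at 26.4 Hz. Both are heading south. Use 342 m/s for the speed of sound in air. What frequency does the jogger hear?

24.0 Hz

138 km/h = 38.33 m/s; 14 km/h = 3.889 m/s.
The jogger is behind, so the helicopter is moving away from it while the jogger is moving toward the helicopter.
General Doppler shift: f' = f · (v + v_o)/(v + v_s).
f' = 26.4 × (342 + 3.889)/(342 + 38.33) = 26.4 × 345.89/380.33 ≈ 24.0 Hz.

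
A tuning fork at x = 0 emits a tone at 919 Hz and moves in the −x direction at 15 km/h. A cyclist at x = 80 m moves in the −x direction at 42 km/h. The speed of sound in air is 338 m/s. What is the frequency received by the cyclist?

939 Hz

15 km/h = 4.167 m/s; 42 km/h = 11.67 m/s.
The observer lies on the +x side, so the source is heading away from the observer and the observer is heading toward the source.
General Doppler shift: f' = f · (v + v_o)/(v + v_s).
f' = 919 × (338 + 11.67)/(338 + 4.167) = 919 × 349.67/342.17 ≈ 939 Hz.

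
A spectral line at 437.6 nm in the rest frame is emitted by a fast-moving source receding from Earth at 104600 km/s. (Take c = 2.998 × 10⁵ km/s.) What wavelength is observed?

629.9 nm

β = v/c = 104600/299800 = 0.3489.
Relativistic Doppler for wavelength: λ' = λ₀ · √((1 + β)/(1 − β)).
λ' = 437.6 × √(1.3489/0.6511) = 437.6 × 1.43935 ≈ 629.9 nm.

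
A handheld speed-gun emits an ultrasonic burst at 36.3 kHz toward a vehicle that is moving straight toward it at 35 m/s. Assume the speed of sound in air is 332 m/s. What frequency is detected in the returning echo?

At the vehicle (a moving observer), f₁ = f₀ · (v + u)/v = 36.3 × 367/332 ≈ 40.1 kHz.
On reflection it acts as a source moving toward the stationary detector: f₂ = f₁ · v/(v − u) = 40.1 × 332/297 ≈ 44.9 kHz.
Equivalently f₂ = f₀ · (v + u)/(v − u).

44.9 kHz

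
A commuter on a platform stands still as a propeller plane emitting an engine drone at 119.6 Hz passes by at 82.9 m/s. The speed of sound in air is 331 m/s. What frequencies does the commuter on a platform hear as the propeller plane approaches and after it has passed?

160 Hz approaching; 96 Hz receding

Approaching: f₁ = f · v/(v − v_s) = 119.6 × 331/248.1 ≈ 160 Hz.
Receding: f₂ = f · v/(v + v_s) = 119.6 × 331/413.9 ≈ 96 Hz.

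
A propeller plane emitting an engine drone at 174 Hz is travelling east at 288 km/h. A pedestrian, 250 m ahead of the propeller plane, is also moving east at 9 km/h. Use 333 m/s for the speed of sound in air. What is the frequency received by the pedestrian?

288 km/h = 80 m/s; 9 km/h = 2.5 m/s.
The pedestrian is ahead, so the propeller plane is moving toward it while the pedestrian is moving away from the propeller plane.
Both move, so f' = f · (v − v_o)/(v − v_s).
f' = 174 × (333 − 2.5)/(333 − 80) = 174 × 330.5/253 ≈ 227 Hz.

227 Hz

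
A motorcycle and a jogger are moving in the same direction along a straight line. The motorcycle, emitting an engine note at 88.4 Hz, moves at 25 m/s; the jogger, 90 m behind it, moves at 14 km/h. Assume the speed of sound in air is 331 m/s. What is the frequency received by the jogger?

14 km/h = 3.889 m/s.
The jogger is behind, so the motorcycle is moving away from it while the jogger is moving toward the motorcycle.
With source receding and observer approaching, f' = f · (v + v_o)/(v + v_s).
f' = 88.4 × (331 + 3.889)/(331 + 25) = 88.4 × 334.89/356 ≈ 83 Hz.

83 Hz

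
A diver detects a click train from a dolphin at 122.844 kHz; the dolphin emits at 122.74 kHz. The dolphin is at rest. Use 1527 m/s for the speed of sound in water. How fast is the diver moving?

1.29 m/s

f' > f, so the diver is approaching.
f' = f · (v + v_o)/v ⇒ v_o = v · |f'/f − 1|.
v_o = 1527 × |122.844/122.74 − 1| = 1527 × 0.0008473 ≈ 1.29 m/s.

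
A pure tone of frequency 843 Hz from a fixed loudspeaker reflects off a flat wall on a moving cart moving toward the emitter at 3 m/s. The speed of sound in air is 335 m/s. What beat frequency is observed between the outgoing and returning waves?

At the flat wall on a moving cart (a moving observer), f₁ = f₀ · (v + u)/v = 843 × 338/335 ≈ 850.55 Hz.
The reflection then acts as a moving source: f₂ = f₁ · v/(v − u) ≈ 858.23 Hz.
Beat frequency: |f₂ − f₀| = 2u·f₀/(v − u) = 2 × 3 × 843/332 ≈ 15.2 Hz.

15.2 Hz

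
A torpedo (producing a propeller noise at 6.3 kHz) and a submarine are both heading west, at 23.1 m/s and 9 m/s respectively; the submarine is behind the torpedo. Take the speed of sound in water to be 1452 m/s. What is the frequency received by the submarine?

The submarine is behind, so the torpedo is moving away from it while the submarine is moving toward the torpedo.
With source receding and observer approaching, f' = f · (v + v_o)/(v + v_s).
f' = 6.3 × (1452 + 9)/(1452 + 23.1) = 6.3 × 1461/1475.1 ≈ 6.24 kHz.

6.24 kHz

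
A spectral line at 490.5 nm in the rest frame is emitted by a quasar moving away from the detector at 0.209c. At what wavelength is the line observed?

Relativistic Doppler for wavelength: λ' = λ₀ · √((1 + β)/(1 − β)).
λ' = 490.5 × √(1.2090/0.7910) = 490.5 × 1.23630 ≈ 606.4 nm.

606.4 nm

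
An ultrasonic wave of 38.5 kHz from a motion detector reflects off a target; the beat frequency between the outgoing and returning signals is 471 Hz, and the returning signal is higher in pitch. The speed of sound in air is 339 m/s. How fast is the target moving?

Double Doppler shift off a moving reflector: f₂ = f₀ · (v + u)/(v − u) (u > 0 toward emitter).
Returning signal is higher, so f₂ = f₀ + Δf = 38500 + 471 = 38971 Hz.
Rearranging, u = v · (f₂ − f₀)/(f₂ + f₀) = 339 × 471/77471 ≈ 2.06 m/s.
So the target is moving at 2.06 m/s toward the emitter.

2.06 m/s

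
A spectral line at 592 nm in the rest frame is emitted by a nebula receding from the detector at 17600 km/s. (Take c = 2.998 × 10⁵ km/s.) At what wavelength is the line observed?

β = v/c = 17600/299800 = 0.0587.
Relativistic Doppler for wavelength: λ' = λ₀ · √((1 + β)/(1 − β)).
λ' = 592 × √(1.0587/0.9413) = 592 × 1.06053 ≈ 627.8 nm.

627.8 nm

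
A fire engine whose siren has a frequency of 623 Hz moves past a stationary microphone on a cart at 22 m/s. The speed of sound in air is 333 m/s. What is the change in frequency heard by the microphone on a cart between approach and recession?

Approaching: f₁ = f · v/(v − v_s) = 623 × 333/311 ≈ 667.1 Hz.
Receding: f₂ = f · v/(v + v_s) = 623 × 333/355 ≈ 584.4 Hz.
Drop: f₁ − f₂ = 2f·v·v_s/(v² − v_s²) = 2 × 623 × 333 × 22/(333² − 22²) ≈ 82.7 Hz.

82.7 Hz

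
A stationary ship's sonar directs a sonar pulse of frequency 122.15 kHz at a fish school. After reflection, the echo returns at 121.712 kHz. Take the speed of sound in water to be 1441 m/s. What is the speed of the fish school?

2.59 m/s

Double Doppler shift off a moving reflector: f₂ = f₀ · (v + u)/(v − u) (u > 0 toward emitter).
Rearranging, u = v · (f₂ − f₀)/(f₂ + f₀) = 1441 × -0.438/243.862 ≈ -2.59 m/s.
So the fish school is moving at 2.59 m/s away from the emitter.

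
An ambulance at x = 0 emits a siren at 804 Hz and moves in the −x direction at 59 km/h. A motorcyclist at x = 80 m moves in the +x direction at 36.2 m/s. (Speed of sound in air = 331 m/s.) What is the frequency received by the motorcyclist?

682 Hz

59 km/h = 16.39 m/s.
The observer lies on the +x side, so the source is heading away from the observer and the observer is heading away from the source.
With source receding and observer receding, f' = f · (v − v_o)/(v + v_s).
f' = 804 × (331 − 36.2)/(331 + 16.39) = 804 × 294.8/347.39 ≈ 682 Hz.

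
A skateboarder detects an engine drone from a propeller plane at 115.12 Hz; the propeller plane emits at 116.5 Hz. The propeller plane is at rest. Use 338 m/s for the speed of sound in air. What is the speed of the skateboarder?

4.0 m/s

f' < f, so the skateboarder is receding.
f' = f · (v − v_o)/v ⇒ v_o = v · |f'/f − 1|.
v_o = 338 × |115.12/116.5 − 1| = 338 × 0.01185 ≈ 4.0 m/s.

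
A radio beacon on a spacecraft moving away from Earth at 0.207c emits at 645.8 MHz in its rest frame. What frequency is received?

Relativistic Doppler for frequency: f' = f₀ · √((1 − β)/(1 + β)).
f' = 645.8 × √(0.7930/1.2070) = 645.8 × 0.81056 ≈ 523.5 MHz.

523.5 MHz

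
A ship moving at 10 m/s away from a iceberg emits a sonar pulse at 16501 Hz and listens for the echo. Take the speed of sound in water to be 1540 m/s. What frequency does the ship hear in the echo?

16288 Hz

The iceberg receives the sound from a moving source: f₁ = f₀ · v/(v + v_e) = 16501 × 1540/1550 ≈ 16395 Hz.
On the return leg the ship is a moving observer: f₂ = f₁ · (v − v_e)/v = 16395 × 1530/1540 ≈ 16288 Hz.
Equivalently f₂ = f₀ · (v − v_e)/(v + v_e).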